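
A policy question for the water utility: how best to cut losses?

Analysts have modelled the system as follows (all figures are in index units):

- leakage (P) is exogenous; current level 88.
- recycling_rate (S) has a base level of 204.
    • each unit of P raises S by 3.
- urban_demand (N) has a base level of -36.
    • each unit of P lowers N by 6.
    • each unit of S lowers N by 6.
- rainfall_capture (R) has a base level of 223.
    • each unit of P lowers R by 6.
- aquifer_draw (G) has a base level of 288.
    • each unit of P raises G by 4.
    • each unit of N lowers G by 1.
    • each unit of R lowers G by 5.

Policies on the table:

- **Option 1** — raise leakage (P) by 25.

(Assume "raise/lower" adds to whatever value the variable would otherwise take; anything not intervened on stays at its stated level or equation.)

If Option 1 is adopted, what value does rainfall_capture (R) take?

Option 1 (P + 25):
  P = 88 + 25 = 113
  R = 223 − 6·113 = -455

-455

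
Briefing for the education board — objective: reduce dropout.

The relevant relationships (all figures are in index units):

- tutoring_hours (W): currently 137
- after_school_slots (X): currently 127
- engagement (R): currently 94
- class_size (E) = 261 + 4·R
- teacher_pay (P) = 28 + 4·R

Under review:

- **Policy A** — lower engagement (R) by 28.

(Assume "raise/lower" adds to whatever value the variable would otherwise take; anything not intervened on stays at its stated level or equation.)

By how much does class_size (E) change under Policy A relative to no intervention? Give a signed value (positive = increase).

Baseline:
  R = 94
  E = 261 + 4·94 = 637
Policy A (R − 28):
  R = 94 − 28 = 66
  E = 261 + 4·66 = 525
Change in E: 525 − 637 = -112

-112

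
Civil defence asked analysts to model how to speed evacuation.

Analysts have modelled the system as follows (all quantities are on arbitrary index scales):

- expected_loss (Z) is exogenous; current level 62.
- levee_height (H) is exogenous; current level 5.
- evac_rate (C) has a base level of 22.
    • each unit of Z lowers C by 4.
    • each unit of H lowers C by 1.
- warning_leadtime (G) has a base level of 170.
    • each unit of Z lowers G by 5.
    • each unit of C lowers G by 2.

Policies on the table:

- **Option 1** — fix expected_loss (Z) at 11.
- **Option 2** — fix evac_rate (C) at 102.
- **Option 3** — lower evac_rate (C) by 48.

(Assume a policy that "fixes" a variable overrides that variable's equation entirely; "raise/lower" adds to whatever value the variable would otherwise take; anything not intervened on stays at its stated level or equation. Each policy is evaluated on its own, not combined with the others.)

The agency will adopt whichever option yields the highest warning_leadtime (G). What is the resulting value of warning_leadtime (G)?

Option 1 (Z := 11):
  Z = 11
  H = 5
  C = 22 − 4·11 − 5 = -27
  G = 170 − 5·11 − 2·(-27) = 169
Option 2 (C := 102):
  Z = 62
  H = 5
  C = 102
  G = 170 − 5·62 − 2·102 = -344
Option 3 (C − 48):
  Z = 62
  H = 5
  C = 22 − 4·62 − 5 (−48 from intervention) = -279
  G = 170 − 5·62 − 2·(-279) = 418
Comparing — Option 1: G=169, Option 2: G=-344, Option 3: G=418. Highest is 418 (Option 3).

418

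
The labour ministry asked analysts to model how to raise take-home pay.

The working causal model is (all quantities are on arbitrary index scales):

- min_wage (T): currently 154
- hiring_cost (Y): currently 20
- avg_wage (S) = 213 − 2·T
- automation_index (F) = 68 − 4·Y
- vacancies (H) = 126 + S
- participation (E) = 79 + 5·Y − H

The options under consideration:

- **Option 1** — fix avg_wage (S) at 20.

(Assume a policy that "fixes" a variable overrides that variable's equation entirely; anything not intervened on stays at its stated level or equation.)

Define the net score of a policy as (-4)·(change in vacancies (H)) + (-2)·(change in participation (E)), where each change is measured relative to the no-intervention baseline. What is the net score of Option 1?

Baseline:
  T = 154
  Y = 20
  S = 213 − 2·154 = -95
  H = 126 + (-95) = 31
  E = 79 + 5·20 − 31 = 148
Option 1 (S := 20):
  T = 154
  Y = 20
  S = 20
  H = 126 + 20 = 146
  E = 79 + 5·20 − 146 = 33
ΔH = 146 − 31 = 115; ΔE = 33 − 148 = -115
Score = (-4)·115 + (-2)·(-115) = -230

-230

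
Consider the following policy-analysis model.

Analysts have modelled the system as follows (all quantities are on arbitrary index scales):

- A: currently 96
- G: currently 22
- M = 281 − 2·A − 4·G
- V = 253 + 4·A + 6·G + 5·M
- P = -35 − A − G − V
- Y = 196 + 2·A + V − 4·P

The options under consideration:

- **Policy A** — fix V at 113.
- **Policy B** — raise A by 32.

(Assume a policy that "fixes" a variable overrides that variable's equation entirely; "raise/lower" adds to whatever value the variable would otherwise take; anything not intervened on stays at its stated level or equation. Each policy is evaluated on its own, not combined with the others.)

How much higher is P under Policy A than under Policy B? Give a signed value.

501

Policy A (V := 113):
  A = 96
  G = 22
  M = 281 − 2·96 − 4·22 = 1
  V = 113
  P = -35 − 96 − 22 − 113 = -266
Policy B (A + 32):
  A = 96 + 32 = 128
  G = 22
  M = 281 − 2·128 − 4·22 = -63
  V = 253 + 4·128 + 6·22 + 5·(-63) = 582
  P = -35 − 128 − 22 − 582 = -767
P: -266 − (-767) = 501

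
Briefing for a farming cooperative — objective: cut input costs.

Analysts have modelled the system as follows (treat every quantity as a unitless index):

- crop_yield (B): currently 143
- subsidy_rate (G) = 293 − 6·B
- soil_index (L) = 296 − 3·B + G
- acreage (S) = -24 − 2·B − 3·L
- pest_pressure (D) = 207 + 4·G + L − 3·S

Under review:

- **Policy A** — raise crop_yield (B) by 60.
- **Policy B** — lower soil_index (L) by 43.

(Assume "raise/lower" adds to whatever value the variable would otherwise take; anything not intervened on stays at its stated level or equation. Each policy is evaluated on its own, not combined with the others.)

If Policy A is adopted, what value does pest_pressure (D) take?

-14583

Policy A (B + 60):
  B = 143 + 60 = 203
  G = 293 − 6·203 = -925
  L = 296 − 3·203 + (-925) = -1238
  S = -24 − 2·203 − 3·(-1238) = 3284
  D = 207 + 4·(-925) + (-1238) − 3·3284 = -14583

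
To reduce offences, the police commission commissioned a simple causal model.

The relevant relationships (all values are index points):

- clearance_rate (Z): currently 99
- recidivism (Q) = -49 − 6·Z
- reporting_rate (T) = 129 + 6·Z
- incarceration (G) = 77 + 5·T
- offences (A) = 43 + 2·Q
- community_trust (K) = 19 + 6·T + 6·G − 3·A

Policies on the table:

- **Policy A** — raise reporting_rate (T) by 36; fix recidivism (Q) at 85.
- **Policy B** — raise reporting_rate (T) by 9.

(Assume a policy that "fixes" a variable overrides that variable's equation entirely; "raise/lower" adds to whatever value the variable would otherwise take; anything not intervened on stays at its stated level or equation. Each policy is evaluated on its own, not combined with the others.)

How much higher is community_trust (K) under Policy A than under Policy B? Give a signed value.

-3396

Policy A (T + 36, Q := 85):
  Z = 99
  Q = 85
  T = 129 + 6·99 (+36 from intervention) = 759
  G = 77 + 5·759 = 3872
  A = 43 + 2·85 = 213
  K = 19 + 6·759 + 6·3872 − 3·213 = 27166
Policy B (T + 9):
  Z = 99
  Q = -49 − 6·99 = -643
  T = 129 + 6·99 (+9 from intervention) = 732
  G = 77 + 5·732 = 3737
  A = 43 + 2·(-643) = -1243
  K = 19 + 6·732 + 6·3737 − 3·(-1243) = 30562
K: 27166 − 30562 = -3396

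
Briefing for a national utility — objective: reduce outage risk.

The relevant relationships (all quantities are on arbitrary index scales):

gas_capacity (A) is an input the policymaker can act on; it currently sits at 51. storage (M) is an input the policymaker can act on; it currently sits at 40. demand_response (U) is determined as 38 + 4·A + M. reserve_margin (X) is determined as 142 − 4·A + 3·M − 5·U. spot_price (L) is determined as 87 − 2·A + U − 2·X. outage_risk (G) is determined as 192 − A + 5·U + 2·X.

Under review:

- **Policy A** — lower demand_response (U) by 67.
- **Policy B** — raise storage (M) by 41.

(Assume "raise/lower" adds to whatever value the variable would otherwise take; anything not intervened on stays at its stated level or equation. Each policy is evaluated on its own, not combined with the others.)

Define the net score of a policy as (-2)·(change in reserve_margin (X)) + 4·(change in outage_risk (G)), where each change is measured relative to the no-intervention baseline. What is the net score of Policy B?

328

Baseline:
  A = 51
  M = 40
  U = 38 + 4·51 + 40 = 282
  X = 142 − 4·51 + 3·40 − 5·282 = -1352
  G = 192 − 51 + 5·282 + 2·(-1352) = -1153
Policy B (M + 41):
  A = 51
  M = 40 + 41 = 81
  U = 38 + 4·51 + 81 = 323
  X = 142 − 4·51 + 3·81 − 5·323 = -1434
  G = 192 − 51 + 5·323 + 2·(-1434) = -1112
ΔX = -1434 − (-1352) = -82; ΔG = -1112 − (-1153) = 41
Score = (-2)·(-82) + 4·41 = 328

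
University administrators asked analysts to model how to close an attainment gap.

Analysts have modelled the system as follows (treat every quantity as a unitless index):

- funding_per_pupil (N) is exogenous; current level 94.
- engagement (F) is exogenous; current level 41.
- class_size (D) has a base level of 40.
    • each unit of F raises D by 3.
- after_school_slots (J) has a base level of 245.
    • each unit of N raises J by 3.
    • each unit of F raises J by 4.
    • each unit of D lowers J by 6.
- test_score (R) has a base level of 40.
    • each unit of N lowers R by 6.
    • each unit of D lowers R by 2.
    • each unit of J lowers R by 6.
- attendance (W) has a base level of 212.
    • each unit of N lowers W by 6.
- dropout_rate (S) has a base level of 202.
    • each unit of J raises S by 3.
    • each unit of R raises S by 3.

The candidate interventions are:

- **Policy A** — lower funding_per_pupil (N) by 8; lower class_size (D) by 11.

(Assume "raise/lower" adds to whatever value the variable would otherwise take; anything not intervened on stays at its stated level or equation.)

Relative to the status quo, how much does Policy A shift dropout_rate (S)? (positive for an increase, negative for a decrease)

Baseline:
  N = 94
  F = 41
  D = 40 + 3·41 = 163
  J = 245 + 3·94 + 4·41 − 6·163 = -287
  R = 40 − 6·94 − 2·163 − 6·(-287) = 872
  S = 202 + 3·(-287) + 3·872 = 1957
Policy A (N − 8, D − 11):
  N = 94 − 8 = 86
  F = 41
  D = 40 + 3·41 (−11 from intervention) = 152
  J = 245 + 3·86 + 4·41 − 6·152 = -245
  R = 40 − 6·86 − 2·152 − 6·(-245) = 690
  S = 202 + 3·(-245) + 3·690 = 1537
Change in S: 1537 − 1957 = -420

-420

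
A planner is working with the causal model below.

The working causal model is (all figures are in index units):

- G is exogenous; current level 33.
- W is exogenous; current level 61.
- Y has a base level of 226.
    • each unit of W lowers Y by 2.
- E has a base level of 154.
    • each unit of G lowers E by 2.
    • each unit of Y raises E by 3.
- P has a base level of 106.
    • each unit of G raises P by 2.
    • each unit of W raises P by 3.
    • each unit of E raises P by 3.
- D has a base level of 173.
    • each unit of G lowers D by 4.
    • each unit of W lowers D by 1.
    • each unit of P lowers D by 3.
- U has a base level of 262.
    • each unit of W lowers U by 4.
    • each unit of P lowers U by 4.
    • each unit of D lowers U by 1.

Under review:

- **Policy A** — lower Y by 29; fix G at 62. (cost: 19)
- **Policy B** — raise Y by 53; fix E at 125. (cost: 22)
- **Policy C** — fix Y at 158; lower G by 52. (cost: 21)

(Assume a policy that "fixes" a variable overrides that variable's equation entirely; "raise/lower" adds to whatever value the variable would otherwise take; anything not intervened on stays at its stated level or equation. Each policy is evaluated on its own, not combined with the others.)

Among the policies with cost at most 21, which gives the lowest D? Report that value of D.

Policy A (Y − 29, G := 62):
  G = 62
  W = 61
  Y = 226 − 2·61 (−29 from intervention) = 75
  E = 154 − 2·62 + 3·75 = 255
  P = 106 + 2·62 + 3·61 + 3·255 = 1178
  D = 173 − 4·62 − 61 − 3·1178 = -3670
Policy C (Y := 158, G − 52):
  G = 33 − 52 = -19
  W = 61
  Y = 158
  E = 154 − 2·(-19) + 3·158 = 666
  P = 106 + 2·(-19) + 3·61 + 3·666 = 2249
  D = 173 − 4·(-19) − 61 − 3·2249 = -6559
Comparing — Policy A: D=-3670, Policy C: D=-6559. Lowest is -6559 (Policy C).

-6559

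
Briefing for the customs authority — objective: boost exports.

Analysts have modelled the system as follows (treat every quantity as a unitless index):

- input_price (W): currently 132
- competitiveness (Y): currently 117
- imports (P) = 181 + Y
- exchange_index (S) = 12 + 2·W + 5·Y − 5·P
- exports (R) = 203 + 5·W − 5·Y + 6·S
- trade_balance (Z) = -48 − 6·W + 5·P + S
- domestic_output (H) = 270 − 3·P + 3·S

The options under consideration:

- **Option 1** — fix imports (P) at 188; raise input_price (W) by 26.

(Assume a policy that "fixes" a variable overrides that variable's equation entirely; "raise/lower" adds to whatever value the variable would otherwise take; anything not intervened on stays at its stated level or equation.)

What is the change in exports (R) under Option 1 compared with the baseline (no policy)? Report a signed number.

3742

Baseline:
  W = 132
  Y = 117
  P = 181 + 117 = 298
  S = 12 + 2·132 + 5·117 − 5·298 = -629
  R = 203 + 5·132 − 5·117 + 6·(-629) = -3496
Option 1 (P := 188, W + 26):
  W = 132 + 26 = 158
  Y = 117
  P = 188
  S = 12 + 2·158 + 5·117 − 5·188 = -27
  R = 203 + 5·158 − 5·117 + 6·(-27) = 246
Change in R: 246 − (-3496) = 3742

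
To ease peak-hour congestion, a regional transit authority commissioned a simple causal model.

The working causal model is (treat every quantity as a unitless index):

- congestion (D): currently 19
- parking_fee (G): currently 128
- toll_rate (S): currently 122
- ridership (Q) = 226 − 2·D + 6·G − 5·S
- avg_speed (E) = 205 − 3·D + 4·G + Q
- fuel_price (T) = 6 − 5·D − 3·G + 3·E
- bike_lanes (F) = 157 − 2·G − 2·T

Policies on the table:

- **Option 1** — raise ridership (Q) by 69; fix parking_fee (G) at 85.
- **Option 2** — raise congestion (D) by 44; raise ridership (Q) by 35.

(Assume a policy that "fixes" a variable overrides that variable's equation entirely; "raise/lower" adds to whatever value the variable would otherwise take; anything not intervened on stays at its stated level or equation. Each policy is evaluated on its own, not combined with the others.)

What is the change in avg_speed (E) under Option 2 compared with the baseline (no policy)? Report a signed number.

Baseline:
  D = 19
  G = 128
  S = 122
  Q = 226 − 2·19 + 6·128 − 5·122 = 346
  E = 205 − 3·19 + 4·128 + 346 = 1006
Option 2 (D + 44, Q + 35):
  D = 19 + 44 = 63
  G = 128
  S = 122
  Q = 226 − 2·63 + 6·128 − 5·122 (+35 from intervention) = 293
  E = 205 − 3·63 + 4·128 + 293 = 821
Change in E: 821 − 1006 = -185

-185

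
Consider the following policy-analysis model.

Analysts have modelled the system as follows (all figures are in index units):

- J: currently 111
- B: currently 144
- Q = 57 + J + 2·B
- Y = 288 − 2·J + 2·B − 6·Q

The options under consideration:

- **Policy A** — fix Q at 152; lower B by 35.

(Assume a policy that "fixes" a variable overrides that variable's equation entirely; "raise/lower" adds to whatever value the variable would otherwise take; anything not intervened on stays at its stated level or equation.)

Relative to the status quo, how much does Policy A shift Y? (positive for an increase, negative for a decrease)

1754

Baseline:
  J = 111
  B = 144
  Q = 57 + 111 + 2·144 = 456
  Y = 288 − 2·111 + 2·144 − 6·456 = -2382
Policy A (Q := 152, B − 35):
  J = 111
  B = 144 − 35 = 109
  Q = 152
  Y = 288 − 2·111 + 2·109 − 6·152 = -628
Change in Y: -628 − (-2382) = 1754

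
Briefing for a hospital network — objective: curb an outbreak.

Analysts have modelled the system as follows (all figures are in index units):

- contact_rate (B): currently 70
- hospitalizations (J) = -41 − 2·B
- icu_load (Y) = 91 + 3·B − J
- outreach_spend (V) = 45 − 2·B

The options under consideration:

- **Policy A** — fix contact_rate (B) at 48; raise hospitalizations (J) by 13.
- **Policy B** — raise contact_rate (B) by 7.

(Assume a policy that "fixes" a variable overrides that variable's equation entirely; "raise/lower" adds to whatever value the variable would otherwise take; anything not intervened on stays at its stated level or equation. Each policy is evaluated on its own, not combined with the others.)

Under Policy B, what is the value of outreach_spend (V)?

-109

Policy B (B + 7):
  B = 70 + 7 = 77
  V = 45 − 2·77 = -109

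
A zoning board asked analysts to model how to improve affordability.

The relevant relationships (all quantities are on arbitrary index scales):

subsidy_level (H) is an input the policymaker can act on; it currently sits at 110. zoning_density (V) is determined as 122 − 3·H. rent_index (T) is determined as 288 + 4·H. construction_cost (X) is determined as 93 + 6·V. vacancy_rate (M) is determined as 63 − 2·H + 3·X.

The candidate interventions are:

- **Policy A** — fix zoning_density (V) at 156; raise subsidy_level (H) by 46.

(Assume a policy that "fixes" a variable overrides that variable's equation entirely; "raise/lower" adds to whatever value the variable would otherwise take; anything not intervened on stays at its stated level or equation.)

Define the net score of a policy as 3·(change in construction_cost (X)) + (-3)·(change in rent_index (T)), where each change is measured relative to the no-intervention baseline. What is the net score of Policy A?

Baseline:
  H = 110
  V = 122 − 3·110 = -208
  T = 288 + 4·110 = 728
  X = 93 + 6·(-208) = -1155
Policy A (V := 156, H + 46):
  H = 110 + 46 = 156
  V = 156
  T = 288 + 4·156 = 912
  X = 93 + 6·156 = 1029
ΔX = 1029 − (-1155) = 2184; ΔT = 912 − 728 = 184
Score = 3·2184 + (-3)·184 = 6000

6000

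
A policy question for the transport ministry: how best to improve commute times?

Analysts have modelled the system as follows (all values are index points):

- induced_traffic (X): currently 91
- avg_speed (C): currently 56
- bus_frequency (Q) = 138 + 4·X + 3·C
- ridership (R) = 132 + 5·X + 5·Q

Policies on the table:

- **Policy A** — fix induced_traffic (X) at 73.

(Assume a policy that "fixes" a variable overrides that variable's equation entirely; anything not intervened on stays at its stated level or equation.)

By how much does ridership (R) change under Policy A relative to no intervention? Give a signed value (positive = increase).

Baseline:
  X = 91
  C = 56
  Q = 138 + 4·91 + 3·56 = 670
  R = 132 + 5·91 + 5·670 = 3937
Policy A (X := 73):
  X = 73
  C = 56
  Q = 138 + 4·73 + 3·56 = 598
  R = 132 + 5·73 + 5·598 = 3487
Change in R: 3487 − 3937 = -450

-450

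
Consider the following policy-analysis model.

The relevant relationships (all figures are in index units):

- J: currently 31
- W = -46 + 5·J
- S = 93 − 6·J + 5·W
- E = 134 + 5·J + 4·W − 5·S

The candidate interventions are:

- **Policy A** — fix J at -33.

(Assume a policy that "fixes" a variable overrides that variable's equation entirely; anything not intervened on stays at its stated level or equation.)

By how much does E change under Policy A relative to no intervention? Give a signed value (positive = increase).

4480

Baseline:
  J = 31
  W = -46 + 5·31 = 109
  S = 93 − 6·31 + 5·109 = 452
  E = 134 + 5·31 + 4·109 − 5·452 = -1535
Policy A (J := -33):
  J = -33
  W = -46 + 5·(-33) = -211
  S = 93 − 6·(-33) + 5·(-211) = -764
  E = 134 + 5·(-33) + 4·(-211) − 5·(-764) = 2945
Change in E: 2945 − (-1535) = 4480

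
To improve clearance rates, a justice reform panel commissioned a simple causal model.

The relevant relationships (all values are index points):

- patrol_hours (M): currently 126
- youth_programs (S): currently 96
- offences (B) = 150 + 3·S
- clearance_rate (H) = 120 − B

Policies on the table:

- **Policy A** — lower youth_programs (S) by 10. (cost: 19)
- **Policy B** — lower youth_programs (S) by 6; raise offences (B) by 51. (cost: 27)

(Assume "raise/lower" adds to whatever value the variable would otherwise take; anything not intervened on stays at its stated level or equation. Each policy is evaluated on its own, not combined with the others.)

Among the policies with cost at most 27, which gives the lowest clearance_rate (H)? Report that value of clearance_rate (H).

-351

Policy A (S − 10):
  S = 96 − 10 = 86
  B = 150 + 3·86 = 408
  H = 120 − 408 = -288
Policy B (S − 6, B + 51):
  S = 96 − 6 = 90
  B = 150 + 3·90 (+51 from intervention) = 471
  H = 120 − 471 = -351
Comparing — Policy A: H=-288, Policy B: H=-351. Lowest is -351 (Policy B).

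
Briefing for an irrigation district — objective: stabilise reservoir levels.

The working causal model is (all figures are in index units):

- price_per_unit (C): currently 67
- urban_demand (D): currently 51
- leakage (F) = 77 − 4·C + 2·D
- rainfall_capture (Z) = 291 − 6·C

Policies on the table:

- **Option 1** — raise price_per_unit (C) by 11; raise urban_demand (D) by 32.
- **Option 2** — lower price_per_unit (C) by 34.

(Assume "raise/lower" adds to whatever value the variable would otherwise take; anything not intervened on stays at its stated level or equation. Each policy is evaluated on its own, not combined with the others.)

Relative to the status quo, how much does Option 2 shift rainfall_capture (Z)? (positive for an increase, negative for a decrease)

204

Baseline:
  C = 67
  Z = 291 − 6·67 = -111
Option 2 (C − 34):
  C = 67 − 34 = 33
  Z = 291 − 6·33 = 93
Change in Z: 93 − (-111) = 204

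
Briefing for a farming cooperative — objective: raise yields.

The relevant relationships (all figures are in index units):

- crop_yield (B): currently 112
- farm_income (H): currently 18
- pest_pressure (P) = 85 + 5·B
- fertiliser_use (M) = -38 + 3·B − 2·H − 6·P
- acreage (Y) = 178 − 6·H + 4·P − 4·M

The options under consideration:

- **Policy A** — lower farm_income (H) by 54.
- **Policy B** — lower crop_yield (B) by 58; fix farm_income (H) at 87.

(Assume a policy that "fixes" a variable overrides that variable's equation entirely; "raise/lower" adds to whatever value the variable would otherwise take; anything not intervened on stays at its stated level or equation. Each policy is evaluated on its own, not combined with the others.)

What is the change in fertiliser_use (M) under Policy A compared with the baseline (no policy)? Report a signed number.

Baseline:
  B = 112
  H = 18
  P = 85 + 5·112 = 645
  M = -38 + 3·112 − 2·18 − 6·645 = -3608
Policy A (H − 54):
  B = 112
  H = 18 − 54 = -36
  P = 85 + 5·112 = 645
  M = -38 + 3·112 − 2·(-36) − 6·645 = -3500
Change in M: -3500 − (-3608) = 108

108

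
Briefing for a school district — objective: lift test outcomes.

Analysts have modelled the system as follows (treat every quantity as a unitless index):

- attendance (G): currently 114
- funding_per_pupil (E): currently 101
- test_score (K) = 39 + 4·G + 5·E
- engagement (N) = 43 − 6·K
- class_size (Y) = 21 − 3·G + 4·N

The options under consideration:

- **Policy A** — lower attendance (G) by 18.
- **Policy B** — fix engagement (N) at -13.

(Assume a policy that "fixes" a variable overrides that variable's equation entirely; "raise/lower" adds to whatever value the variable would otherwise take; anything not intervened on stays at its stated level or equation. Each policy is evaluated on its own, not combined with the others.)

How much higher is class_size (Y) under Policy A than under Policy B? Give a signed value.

Policy A (G − 18):
  G = 114 − 18 = 96
  E = 101
  K = 39 + 4·96 + 5·101 = 928
  N = 43 − 6·928 = -5525
  Y = 21 − 3·96 + 4·(-5525) = -22367
Policy B (N := -13):
  G = 114
  E = 101
  K = 39 + 4·114 + 5·101 = 1000
  N = -13
  Y = 21 − 3·114 + 4·(-13) = -373
Y: -22367 − (-373) = -21994

-21994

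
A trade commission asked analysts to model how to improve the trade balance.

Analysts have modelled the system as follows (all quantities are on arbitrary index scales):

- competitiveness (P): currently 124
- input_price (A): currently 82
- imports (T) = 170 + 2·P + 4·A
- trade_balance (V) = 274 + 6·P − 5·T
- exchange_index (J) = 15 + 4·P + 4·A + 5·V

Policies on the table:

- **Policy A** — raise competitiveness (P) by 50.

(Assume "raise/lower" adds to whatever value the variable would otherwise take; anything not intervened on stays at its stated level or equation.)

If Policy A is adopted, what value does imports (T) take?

Policy A (P + 50):
  P = 124 + 50 = 174
  A = 82
  T = 170 + 2·174 + 4·82 = 846

846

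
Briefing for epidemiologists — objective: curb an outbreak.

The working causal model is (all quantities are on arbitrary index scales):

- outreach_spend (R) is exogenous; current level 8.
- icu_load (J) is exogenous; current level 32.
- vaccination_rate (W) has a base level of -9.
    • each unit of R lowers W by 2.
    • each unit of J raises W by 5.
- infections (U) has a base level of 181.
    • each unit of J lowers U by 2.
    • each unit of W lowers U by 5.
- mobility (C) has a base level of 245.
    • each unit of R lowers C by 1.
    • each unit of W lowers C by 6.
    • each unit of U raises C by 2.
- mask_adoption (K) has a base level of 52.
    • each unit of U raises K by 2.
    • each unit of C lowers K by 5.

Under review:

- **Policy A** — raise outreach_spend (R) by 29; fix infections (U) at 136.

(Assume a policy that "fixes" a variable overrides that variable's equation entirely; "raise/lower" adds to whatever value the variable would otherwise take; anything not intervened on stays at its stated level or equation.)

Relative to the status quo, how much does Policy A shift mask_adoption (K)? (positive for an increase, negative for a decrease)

-7147

Baseline:
  R = 8
  J = 32
  W = -9 − 2·8 + 5·32 = 135
  U = 181 − 2·32 − 5·135 = -558
  C = 245 − 8 − 6·135 + 2·(-558) = -1689
  K = 52 + 2·(-558) − 5·(-1689) = 7381
Policy A (R + 29, U := 136):
  R = 8 + 29 = 37
  J = 32
  W = -9 − 2·37 + 5·32 = 77
  U = 136
  C = 245 − 37 − 6·77 + 2·136 = 18
  K = 52 + 2·136 − 5·18 = 234
Change in K: 234 − 7381 = -7147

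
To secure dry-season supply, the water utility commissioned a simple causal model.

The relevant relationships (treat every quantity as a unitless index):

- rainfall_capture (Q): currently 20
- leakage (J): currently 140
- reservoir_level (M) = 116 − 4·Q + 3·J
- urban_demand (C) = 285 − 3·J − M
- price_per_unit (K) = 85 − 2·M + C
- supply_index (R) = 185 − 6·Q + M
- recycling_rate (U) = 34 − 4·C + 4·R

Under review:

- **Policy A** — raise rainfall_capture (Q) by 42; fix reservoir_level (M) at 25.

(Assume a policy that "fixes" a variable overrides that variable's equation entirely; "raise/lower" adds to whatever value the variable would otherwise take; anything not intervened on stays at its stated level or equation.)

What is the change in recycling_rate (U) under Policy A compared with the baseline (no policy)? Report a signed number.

Baseline:
  Q = 20
  J = 140
  M = 116 − 4·20 + 3·140 = 456
  C = 285 − 3·140 − 456 = -591
  R = 185 − 6·20 + 456 = 521
  U = 34 − 4·(-591) + 4·521 = 4482
Policy A (Q + 42, M := 25):
  Q = 20 + 42 = 62
  J = 140
  M = 25
  C = 285 − 3·140 − 25 = -160
  R = 185 − 6·62 + 25 = -162
  U = 34 − 4·(-160) + 4·(-162) = 26
Change in U: 26 − 4482 = -4456

-4456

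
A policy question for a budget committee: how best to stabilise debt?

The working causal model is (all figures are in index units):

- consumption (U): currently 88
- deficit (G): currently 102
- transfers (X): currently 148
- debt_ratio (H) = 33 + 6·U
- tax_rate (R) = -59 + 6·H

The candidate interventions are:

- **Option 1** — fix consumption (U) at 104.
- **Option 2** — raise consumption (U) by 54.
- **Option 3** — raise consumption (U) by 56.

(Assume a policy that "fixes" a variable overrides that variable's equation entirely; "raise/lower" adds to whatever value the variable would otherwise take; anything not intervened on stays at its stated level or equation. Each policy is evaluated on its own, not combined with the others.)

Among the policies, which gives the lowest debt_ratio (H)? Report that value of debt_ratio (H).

Option 1 (U := 104):
  U = 104
  H = 33 + 6·104 = 657
Option 2 (U + 54):
  U = 88 + 54 = 142
  H = 33 + 6·142 = 885
Option 3 (U + 56):
  U = 88 + 56 = 144
  H = 33 + 6·144 = 897
Comparing — Option 1: H=657, Option 2: H=885, Option 3: H=897. Lowest is 657 (Option 1).

657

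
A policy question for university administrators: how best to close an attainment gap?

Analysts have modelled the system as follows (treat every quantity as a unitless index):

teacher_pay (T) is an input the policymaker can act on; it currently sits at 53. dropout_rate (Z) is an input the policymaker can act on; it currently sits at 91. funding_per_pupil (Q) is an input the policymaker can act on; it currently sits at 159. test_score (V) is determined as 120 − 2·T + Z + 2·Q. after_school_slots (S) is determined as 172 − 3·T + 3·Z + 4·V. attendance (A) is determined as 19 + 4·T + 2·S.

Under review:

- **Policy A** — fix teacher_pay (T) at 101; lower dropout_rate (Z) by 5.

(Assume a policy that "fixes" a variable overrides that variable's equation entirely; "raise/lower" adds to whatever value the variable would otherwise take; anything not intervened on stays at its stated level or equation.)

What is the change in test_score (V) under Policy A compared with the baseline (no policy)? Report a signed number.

-101

Baseline:
  T = 53
  Z = 91
  Q = 159
  V = 120 − 2·53 + 91 + 2·159 = 423
Policy A (T := 101, Z − 5):
  T = 101
  Z = 91 − 5 = 86
  Q = 159
  V = 120 − 2·101 + 86 + 2·159 = 322
Change in V: 322 − 423 = -101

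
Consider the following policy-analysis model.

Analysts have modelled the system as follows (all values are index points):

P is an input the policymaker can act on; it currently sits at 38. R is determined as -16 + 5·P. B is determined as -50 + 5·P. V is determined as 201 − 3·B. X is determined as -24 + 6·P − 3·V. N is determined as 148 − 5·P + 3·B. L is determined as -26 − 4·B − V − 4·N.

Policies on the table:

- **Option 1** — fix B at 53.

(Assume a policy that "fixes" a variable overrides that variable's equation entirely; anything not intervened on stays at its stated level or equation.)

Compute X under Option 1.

Option 1 (B := 53):
  P = 38
  B = 53
  V = 201 − 3·53 = 42
  X = -24 + 6·38 − 3·42 = 78

78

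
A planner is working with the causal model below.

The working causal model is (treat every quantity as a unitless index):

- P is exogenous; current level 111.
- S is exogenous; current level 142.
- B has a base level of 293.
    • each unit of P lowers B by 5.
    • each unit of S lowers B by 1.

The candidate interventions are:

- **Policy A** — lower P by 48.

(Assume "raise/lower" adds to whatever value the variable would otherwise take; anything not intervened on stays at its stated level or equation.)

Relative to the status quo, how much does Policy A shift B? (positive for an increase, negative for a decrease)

240

Baseline:
  P = 111
  S = 142
  B = 293 − 5·111 − 142 = -404
Policy A (P − 48):
  P = 111 − 48 = 63
  S = 142
  B = 293 − 5·63 − 142 = -164
Change in B: -164 − (-404) = 240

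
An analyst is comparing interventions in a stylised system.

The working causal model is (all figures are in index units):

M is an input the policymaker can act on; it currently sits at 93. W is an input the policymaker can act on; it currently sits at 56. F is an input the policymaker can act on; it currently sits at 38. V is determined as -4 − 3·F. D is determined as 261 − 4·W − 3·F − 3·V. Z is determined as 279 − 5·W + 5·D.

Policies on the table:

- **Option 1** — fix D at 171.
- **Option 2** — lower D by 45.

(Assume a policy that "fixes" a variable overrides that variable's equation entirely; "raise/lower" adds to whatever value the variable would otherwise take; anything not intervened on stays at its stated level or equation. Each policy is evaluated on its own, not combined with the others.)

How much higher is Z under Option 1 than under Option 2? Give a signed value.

-305

Option 1 (D := 171):
  W = 56
  F = 38
  V = -4 − 3·38 = -118
  D = 171
  Z = 279 − 5·56 + 5·171 = 854
Option 2 (D − 45):
  W = 56
  F = 38
  V = -4 − 3·38 = -118
  D = 261 − 4·56 − 3·38 − 3·(-118) (−45 from intervention) = 232
  Z = 279 − 5·56 + 5·232 = 1159
Z: 854 − 1159 = -305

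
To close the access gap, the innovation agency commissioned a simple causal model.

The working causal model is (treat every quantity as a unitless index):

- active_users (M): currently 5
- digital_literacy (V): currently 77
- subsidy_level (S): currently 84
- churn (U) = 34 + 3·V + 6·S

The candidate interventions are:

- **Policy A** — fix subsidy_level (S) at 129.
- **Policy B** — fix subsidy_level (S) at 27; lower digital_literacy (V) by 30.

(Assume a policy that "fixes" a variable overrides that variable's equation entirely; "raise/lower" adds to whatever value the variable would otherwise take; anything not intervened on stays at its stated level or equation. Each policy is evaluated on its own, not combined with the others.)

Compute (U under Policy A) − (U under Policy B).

702

Policy A (S := 129):
  V = 77
  S = 129
  U = 34 + 3·77 + 6·129 = 1039
Policy B (S := 27, V − 30):
  V = 77 − 30 = 47
  S = 27
  U = 34 + 3·47 + 6·27 = 337
U: 1039 − 337 = 702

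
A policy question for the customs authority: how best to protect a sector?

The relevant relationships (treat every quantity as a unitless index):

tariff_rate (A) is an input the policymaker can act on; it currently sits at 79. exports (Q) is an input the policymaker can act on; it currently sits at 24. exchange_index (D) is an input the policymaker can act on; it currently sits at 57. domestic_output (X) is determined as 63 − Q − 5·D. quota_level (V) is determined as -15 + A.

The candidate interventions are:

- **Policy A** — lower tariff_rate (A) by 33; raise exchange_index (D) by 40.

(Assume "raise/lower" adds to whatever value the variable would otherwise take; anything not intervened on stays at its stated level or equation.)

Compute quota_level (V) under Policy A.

Policy A (A − 33, D + 40):
  A = 79 − 33 = 46
  V = -15 + 46 = 31

31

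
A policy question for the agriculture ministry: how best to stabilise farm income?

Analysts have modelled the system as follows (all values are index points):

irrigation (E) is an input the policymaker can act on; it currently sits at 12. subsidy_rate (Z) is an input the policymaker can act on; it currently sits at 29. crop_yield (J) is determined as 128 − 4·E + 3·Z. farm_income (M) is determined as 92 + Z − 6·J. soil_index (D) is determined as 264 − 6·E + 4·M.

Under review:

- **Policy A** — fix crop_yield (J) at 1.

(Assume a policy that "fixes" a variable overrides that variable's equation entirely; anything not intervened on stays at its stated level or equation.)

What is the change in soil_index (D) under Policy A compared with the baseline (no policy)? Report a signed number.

Baseline:
  E = 12
  Z = 29
  J = 128 − 4·12 + 3·29 = 167
  M = 92 + 29 − 6·167 = -881
  D = 264 − 6·12 + 4·(-881) = -3332
Policy A (J := 1):
  E = 12
  Z = 29
  J = 1
  M = 92 + 29 − 6·1 = 115
  D = 264 − 6·12 + 4·115 = 652
Change in D: 652 − (-3332) = 3984

3984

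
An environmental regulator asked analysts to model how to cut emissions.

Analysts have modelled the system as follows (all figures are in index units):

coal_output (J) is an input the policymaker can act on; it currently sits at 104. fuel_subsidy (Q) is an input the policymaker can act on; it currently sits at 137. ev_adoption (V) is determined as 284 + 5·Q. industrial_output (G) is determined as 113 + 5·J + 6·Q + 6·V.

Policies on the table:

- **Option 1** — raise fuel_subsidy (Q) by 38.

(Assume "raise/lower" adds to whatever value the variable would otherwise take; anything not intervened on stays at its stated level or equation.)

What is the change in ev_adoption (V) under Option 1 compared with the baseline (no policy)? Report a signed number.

Baseline:
  Q = 137
  V = 284 + 5·137 = 969
Option 1 (Q + 38):
  Q = 137 + 38 = 175
  V = 284 + 5·175 = 1159
Change in V: 1159 − 969 = 190

190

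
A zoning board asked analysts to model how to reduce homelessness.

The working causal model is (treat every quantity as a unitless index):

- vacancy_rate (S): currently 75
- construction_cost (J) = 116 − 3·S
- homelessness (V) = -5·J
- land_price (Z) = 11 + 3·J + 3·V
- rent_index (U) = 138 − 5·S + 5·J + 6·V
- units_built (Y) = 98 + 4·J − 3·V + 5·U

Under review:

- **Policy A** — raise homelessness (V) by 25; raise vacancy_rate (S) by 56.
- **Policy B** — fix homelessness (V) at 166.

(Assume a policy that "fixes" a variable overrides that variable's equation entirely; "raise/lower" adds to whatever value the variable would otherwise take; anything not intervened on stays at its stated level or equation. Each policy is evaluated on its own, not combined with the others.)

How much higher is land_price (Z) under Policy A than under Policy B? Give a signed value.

3228

Policy A (V + 25, S + 56):
  S = 75 + 56 = 131
  J = 116 − 3·131 = -277
  V = 0 − 5·(-277) (+25 from intervention) = 1410
  Z = 11 + 3·(-277) + 3·1410 = 3410
Policy B (V := 166):
  S = 75
  J = 116 − 3·75 = -109
  V = 166
  Z = 11 + 3·(-109) + 3·166 = 182
Z: 3410 − 182 = 3228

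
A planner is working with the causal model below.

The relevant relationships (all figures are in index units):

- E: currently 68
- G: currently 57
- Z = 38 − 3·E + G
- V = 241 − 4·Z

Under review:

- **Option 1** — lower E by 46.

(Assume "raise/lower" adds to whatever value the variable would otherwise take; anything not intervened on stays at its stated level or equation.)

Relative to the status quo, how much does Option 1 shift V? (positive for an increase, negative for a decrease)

-552

Baseline:
  E = 68
  G = 57
  Z = 38 − 3·68 + 57 = -109
  V = 241 − 4·(-109) = 677
Option 1 (E − 46):
  E = 68 − 46 = 22
  G = 57
  Z = 38 − 3·22 + 57 = 29
  V = 241 − 4·29 = 125
Change in V: 125 − 677 = -552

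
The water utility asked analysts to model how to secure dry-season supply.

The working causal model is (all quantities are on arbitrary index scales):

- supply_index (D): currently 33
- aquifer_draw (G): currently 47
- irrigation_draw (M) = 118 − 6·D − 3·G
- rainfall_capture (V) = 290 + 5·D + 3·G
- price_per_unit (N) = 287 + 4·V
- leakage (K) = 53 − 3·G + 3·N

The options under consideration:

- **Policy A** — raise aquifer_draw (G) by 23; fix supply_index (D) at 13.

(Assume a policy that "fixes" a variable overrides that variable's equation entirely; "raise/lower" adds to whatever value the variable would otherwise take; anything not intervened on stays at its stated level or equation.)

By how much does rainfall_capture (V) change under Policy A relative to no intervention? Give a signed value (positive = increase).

-31

Baseline:
  D = 33
  G = 47
  V = 290 + 5·33 + 3·47 = 596
Policy A (G + 23, D := 13):
  D = 13
  G = 47 + 23 = 70
  V = 290 + 5·13 + 3·70 = 565
Change in V: 565 − 596 = -31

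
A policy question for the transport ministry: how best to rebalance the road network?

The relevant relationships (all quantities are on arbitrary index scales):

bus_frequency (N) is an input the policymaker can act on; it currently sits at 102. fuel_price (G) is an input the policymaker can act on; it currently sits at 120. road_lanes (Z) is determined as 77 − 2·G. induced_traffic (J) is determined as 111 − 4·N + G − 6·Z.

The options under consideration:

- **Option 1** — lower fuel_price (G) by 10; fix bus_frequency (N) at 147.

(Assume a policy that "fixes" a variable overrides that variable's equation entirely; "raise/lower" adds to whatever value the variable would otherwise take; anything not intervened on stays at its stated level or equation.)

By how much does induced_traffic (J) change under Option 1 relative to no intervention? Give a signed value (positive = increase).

-310

Baseline:
  N = 102
  G = 120
  Z = 77 − 2·120 = -163
  J = 111 − 4·102 + 120 − 6·(-163) = 801
Option 1 (G − 10, N := 147):
  N = 147
  G = 120 − 10 = 110
  Z = 77 − 2·110 = -143
  J = 111 − 4·147 + 110 − 6·(-143) = 491
Change in J: 491 − 801 = -310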